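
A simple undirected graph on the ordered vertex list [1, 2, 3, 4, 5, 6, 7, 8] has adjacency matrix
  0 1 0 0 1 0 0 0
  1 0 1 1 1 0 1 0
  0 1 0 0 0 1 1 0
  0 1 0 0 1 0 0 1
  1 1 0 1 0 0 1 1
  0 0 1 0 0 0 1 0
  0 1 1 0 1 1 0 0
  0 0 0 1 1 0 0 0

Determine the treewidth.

A width-2 tree decomposition is:
Bags: B1 = {3, 6, 7}  B2 = {2, 3, 7}  B3 = {2, 5, 7}  B4 = {1, 2, 5}  B5 = {2, 4, 5}  B6 = {4, 5, 8}
Tree: B1–B2, B2–B3, B3–B4, B3–B5, B5–B6
Each bag holds 3 vertices, so the decomposition has width 2, which upper-bounds the treewidth. On the other hand G contains the 3-clique {4, 5, 8}. A clique must lie in a single bag of any decomposition, so no decomposition can have width below 2. Combining the bounds, tw(G) = 2.

2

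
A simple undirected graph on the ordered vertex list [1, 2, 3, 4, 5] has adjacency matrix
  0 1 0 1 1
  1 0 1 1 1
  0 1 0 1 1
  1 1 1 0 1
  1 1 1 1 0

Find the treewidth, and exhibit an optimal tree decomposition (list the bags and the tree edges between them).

The largest bag has 4 vertices, giving width 3; this decomposition certifies tw(G) ≤ 3. On the other hand G contains the 4-clique {1, 2, 4, 5}. A clique must lie in a single bag of any decomposition, so no decomposition can have width below 3. Hence tw(G) = 3 exactly.

Treewidth 3.
One optimal decomposition is:
Bags: B1 = {2, 3, 4, 5}  B2 = {1, 2, 4, 5}
Tree: B1–B2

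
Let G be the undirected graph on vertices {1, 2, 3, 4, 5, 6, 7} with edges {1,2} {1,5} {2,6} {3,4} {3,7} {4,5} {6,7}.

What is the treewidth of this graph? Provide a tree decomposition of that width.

Treewidth 2.
One such decomposition:
Bags: B1 = {1, 2, 5}  B2 = {2, 5, 6}  B3 = {5, 6, 7}  B4 = {3, 5, 7}  B5 = {3, 4, 5}
Tree: B1–B2, B2–B3, B3–B4, B4–B5

The largest bag has 3 vertices, giving width 2; this decomposition certifies tw(G) ≤ 2. For the lower bound, G contains the cycle 5–1–2–6–7–3–4–5, so G is not a forest; only forests have treewidth ≤ 1, hence tw(G) ≥ 2. Combining the bounds, tw(G) = 2.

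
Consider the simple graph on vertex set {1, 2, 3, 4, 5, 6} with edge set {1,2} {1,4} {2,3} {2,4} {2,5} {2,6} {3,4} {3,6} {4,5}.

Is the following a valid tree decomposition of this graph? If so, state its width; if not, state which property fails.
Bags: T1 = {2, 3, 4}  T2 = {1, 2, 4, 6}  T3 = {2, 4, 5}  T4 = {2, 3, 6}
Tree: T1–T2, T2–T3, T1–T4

A tree decomposition must satisfy three properties: every vertex lies in some bag; for every edge, both endpoints lie together in some bag; and for every vertex, the bags containing it form a connected subtree. Here bags containing vertex 6 are not connected in the tree, so the decomposition is invalid.

No — bags containing vertex 6 are not connected in the tree.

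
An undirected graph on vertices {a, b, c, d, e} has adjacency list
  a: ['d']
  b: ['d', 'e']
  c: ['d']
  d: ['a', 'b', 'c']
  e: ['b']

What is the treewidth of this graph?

1

A width-1 tree decomposition is:
Bags: B1 = {a, d}  B2 = {b, d}  B3 = {b, e}  B4 = {c, d}
Tree: B1–B2, B2–B3, B2–B4
The largest bag has 2 vertices, giving width 1; this decomposition certifies tw(G) ≤ 1. Since G has at least one edge (e.g. a–d), it is not an edgeless graph, so tw(G) ≥ 1. Hence tw(G) = 1 exactly.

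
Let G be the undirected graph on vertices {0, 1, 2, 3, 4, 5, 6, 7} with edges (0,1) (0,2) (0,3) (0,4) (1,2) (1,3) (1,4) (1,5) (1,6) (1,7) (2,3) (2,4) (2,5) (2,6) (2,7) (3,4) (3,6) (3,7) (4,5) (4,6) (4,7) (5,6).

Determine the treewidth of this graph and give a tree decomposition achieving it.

The largest bag has 5 vertices, giving width 4; this decomposition certifies tw(G) ≤ 4. For the lower bound, the 5 vertices {0, 1, 2, 3, 4} are pairwise adjacent, and any tree decomposition puts a clique entirely inside one bag — forcing width ≥ 4. Combining the bounds, tw(G) = 4.

Treewidth 4.
Bags: B1 = {1, 2, 3, 4, 6}  B2 = {1, 2, 3, 4, 7}  B3 = {1, 2, 4, 5, 6}  B4 = {0, 1, 2, 3, 4}
Tree: B1–B2, B1–B3, B1–B4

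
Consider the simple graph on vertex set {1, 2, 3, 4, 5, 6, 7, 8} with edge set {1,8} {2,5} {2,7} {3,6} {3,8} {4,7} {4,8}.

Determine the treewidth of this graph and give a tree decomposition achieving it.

The largest bag has 2 vertices, giving width 1; this decomposition certifies tw(G) ≤ 1. Any graph with an edge has treewidth ≥ 1, and G has the edge 4–8. Combining the bounds, tw(G) = 1.

Treewidth 1.
One optimal decomposition is:
Bags: B1 = {4, 8}  B2 = {4, 7}  B3 = {3, 8}  B4 = {3, 6}  B5 = {2, 7}  B6 = {2, 5}  B7 = {1, 8}
Tree: B1–B2, B1–B3, B3–B4, B2–B5, B5–B6, B3–B7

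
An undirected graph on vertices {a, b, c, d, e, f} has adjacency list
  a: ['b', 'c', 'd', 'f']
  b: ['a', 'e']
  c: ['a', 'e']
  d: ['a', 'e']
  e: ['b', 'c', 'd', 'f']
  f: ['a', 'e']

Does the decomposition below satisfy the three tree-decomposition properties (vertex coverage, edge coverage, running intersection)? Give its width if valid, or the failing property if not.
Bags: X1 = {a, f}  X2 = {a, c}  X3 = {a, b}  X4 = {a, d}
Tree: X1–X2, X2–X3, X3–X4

No — vertex e appears in no bag.

A tree decomposition must satisfy three properties: every vertex lies in some bag; for every edge, both endpoints lie together in some bag; and for every vertex, the bags containing it form a connected subtree. Here vertex e appears in no bag, so the decomposition is invalid.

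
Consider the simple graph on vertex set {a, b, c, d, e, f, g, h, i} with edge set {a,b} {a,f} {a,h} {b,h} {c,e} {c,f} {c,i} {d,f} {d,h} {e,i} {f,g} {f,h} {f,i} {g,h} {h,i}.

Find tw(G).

2

A width-2 tree decomposition is:
Bags: B1 = {d, f, h}  B2 = {a, f, h}  B3 = {f, g, h}  B4 = {f, h, i}  B5 = {c, f, i}  B6 = {a, b, h}  B7 = {c, e, i}
Tree: B1–B2, B2–B3, B3–B4, B4–B5, B2–B6, B5–B7
Every bag has size at most 3, so the width is 3 − 1 = 2 and tw(G) ≤ 2. Conversely, {c, e, i} is a clique of size 3, and the vertices of any clique must share a bag in every tree decomposition; so some bag has ≥ 3 vertices and tw(G) ≥ 2. Hence tw(G) = 2 exactly.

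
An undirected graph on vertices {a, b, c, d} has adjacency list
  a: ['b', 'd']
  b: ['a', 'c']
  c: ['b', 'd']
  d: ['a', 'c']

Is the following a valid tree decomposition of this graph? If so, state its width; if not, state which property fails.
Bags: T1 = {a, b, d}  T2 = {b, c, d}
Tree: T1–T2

Yes; width 2.

Vertex coverage: the bags together contain {a, b, c, d}, the full vertex set. Edge coverage: each edge of G has both endpoints in at least one bag. Running intersection: for every vertex, the bags containing it form a connected subtree. All three properties hold, so this is a valid tree decomposition of width max|bag| − 1 = 2, and hence tw(G) ≤ 2.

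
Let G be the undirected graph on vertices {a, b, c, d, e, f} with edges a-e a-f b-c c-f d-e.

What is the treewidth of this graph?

A width-1 tree decomposition is:
Bags: B1 = {d, e}  B2 = {a, e}  B3 = {a, f}  B4 = {c, f}  B5 = {b, c}
Tree: B1–B2, B2–B3, B3–B4, B4–B5
Every bag has size at most 2, so the width is 2 − 1 = 1 and tw(G) ≤ 1. Since G has at least one edge (e.g. d–e), it is not an edgeless graph, so tw(G) ≥ 1. The upper and lower bounds meet at 1, so that is the treewidth.

1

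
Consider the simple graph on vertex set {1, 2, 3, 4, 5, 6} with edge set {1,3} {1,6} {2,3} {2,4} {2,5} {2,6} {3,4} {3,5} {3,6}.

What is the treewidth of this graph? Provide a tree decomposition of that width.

The largest bag has 3 vertices, giving width 2; this decomposition certifies tw(G) ≤ 2. For the lower bound, the 3 vertices {1, 3, 6} are pairwise adjacent, and any tree decomposition puts a clique entirely inside one bag — forcing width ≥ 2. The upper and lower bounds meet at 2, so that is the treewidth.

Treewidth 2.
One optimal decomposition is:
Bags: B1 = {2, 3, 5}  B2 = {2, 3, 6}  B3 = {1, 3, 6}  B4 = {2, 3, 4}
Tree: B1–B2, B2–B3, B1–B4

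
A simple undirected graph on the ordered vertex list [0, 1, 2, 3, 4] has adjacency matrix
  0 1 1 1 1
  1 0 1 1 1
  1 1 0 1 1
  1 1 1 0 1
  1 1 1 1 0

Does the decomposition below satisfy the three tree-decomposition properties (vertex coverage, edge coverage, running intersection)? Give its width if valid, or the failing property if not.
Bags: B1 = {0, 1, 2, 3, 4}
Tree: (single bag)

Yes; width 4.

Every vertex of G appears in some bag (union = {0, 1, 2, 3, 4}); every edge is covered by a bag; and for each vertex v the set of bags containing v is connected in the bag tree. The decomposition is therefore valid. The largest bag has 5 vertices, so the width is 4.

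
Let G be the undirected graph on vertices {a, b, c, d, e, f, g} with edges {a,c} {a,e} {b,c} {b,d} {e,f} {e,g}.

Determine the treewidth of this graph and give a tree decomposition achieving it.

Treewidth 1.
One such decomposition:
Bags: B1 = {a, c}  B2 = {a, e}  B3 = {e, f}  B4 = {b, c}  B5 = {b, d}  B6 = {e, g}
Tree: B1–B2, B2–B3, B1–B4, B4–B5, B2–B6

Each bag holds 2 vertices, so the decomposition has width 1, which upper-bounds the treewidth. Any graph with an edge has treewidth ≥ 1, and G has the edge c–a. Therefore the treewidth is 1.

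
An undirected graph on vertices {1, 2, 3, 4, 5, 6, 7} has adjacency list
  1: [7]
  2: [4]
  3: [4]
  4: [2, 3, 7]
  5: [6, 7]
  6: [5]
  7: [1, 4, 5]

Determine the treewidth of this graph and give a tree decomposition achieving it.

Treewidth 1.
One such decomposition:
Bags: B1 = {5, 7}  B2 = {4, 7}  B3 = {1, 7}  B4 = {2, 4}  B5 = {5, 6}  B6 = {3, 4}
Tree: B1–B2, B2–B3, B2–B4, B1–B5, B4–B6

Every bag has size at most 2, so the width is 2 − 1 = 1 and tw(G) ≤ 1. G has an edge, so its treewidth is at least 1. Therefore the treewidth is 1.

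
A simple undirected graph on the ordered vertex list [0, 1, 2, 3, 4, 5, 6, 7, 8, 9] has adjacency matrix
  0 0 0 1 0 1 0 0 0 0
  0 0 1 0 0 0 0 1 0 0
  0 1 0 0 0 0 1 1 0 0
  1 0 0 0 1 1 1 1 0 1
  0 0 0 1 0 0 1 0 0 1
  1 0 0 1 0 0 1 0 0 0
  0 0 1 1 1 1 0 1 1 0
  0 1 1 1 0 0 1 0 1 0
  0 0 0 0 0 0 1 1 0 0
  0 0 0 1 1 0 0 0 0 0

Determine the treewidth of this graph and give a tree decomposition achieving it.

Treewidth 2.
Bags: B1 = {3, 6, 7}  B2 = {3, 4, 6}  B3 = {2, 6, 7}  B4 = {6, 7, 8}  B5 = {3, 5, 6}  B6 = {1, 2, 7}  B7 = {3, 4, 9}  B8 = {0, 3, 5}
Tree: B1–B2, B1–B3, B3–B4, B1–B5, B3–B6, B2–B7, B5–B8

Each bag holds 3 vertices, so the decomposition has width 2, which upper-bounds the treewidth. Conversely, {6, 7, 8} is a clique of size 3, and the vertices of any clique must share a bag in every tree decomposition; so some bag has ≥ 3 vertices and tw(G) ≥ 2. Hence tw(G) = 2 exactly.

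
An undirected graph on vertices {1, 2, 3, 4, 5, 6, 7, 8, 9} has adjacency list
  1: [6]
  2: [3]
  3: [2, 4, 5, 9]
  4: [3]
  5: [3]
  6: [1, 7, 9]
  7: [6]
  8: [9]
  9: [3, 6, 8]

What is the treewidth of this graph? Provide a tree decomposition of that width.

Treewidth 1.
Bags: B1 = {6, 9}  B2 = {6, 7}  B3 = {8, 9}  B4 = {3, 9}  B5 = {3, 5}  B6 = {1, 6}  B7 = {3, 4}  B8 = {2, 3}
Tree: B1–B2, B1–B3, B3–B4, B4–B5, B1–B6, B4–B7, B5–B8

Each bag holds 2 vertices, so the decomposition has width 1, which upper-bounds the treewidth. Any graph with an edge has treewidth ≥ 1, and G has the edge 6–9. Therefore the treewidth is 1.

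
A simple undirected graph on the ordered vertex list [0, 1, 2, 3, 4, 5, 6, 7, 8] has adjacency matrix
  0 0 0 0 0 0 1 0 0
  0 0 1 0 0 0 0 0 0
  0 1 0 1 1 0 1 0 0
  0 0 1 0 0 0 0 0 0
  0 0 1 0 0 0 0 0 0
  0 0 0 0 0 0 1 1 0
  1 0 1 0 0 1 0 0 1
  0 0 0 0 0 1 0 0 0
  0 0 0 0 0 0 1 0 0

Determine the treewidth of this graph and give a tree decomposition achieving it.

Treewidth 1.
One optimal decomposition is:
Bags: B1 = {1, 2}  B2 = {2, 6}  B3 = {5, 6}  B4 = {0, 6}  B5 = {5, 7}  B6 = {2, 4}  B7 = {2, 3}  B8 = {6, 8}
Tree: B1–B2, B2–B3, B2–B4, B3–B5, B2–B6, B1–B7, B4–B8

Each bag holds 2 vertices, so the decomposition has width 1, which upper-bounds the treewidth. Any graph with an edge has treewidth ≥ 1, and G has the edge 1–2. Hence tw(G) = 1 exactly.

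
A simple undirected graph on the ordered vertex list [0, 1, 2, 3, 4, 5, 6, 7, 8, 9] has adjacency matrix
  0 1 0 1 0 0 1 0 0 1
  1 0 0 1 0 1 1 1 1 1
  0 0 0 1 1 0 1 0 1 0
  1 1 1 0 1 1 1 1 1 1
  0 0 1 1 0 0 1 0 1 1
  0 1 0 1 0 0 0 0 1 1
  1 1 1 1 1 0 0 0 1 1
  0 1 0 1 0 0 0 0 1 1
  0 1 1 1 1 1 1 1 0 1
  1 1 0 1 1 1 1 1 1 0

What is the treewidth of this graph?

A width-4 tree decomposition is:
Bags: B1 = {2, 3, 4, 6, 8}  B2 = {3, 4, 6, 8, 9}  B3 = {1, 3, 6, 8, 9}  B4 = {1, 3, 5, 8, 9}  B5 = {1, 3, 7, 8, 9}  B6 = {0, 1, 3, 6, 9}
Tree: B1–B2, B2–B3, B3–B4, B4–B5, B3–B6
Each bag holds 5 vertices, so the decomposition has width 4, which upper-bounds the treewidth. For the lower bound, the 5 vertices {0, 1, 3, 6, 9} are pairwise adjacent, and any tree decomposition puts a clique entirely inside one bag — forcing width ≥ 4. Therefore the treewidth is 4.

4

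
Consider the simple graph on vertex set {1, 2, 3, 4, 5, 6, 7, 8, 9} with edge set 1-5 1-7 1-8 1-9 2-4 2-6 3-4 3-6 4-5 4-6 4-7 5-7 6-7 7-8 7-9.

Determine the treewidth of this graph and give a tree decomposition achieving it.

Treewidth 2.
One such decomposition:
Bags: B1 = {1, 5, 7}  B2 = {1, 7, 8}  B3 = {4, 5, 7}  B4 = {4, 6, 7}  B5 = {2, 4, 6}  B6 = {1, 7, 9}  B7 = {3, 4, 6}
Tree: B1–B2, B1–B3, B3–B4, B4–B5, B1–B6, B5–B7

Each bag holds 3 vertices, so the decomposition has width 2, which upper-bounds the treewidth. For the lower bound, the 3 vertices {2, 4, 6} are pairwise adjacent, and any tree decomposition puts a clique entirely inside one bag — forcing width ≥ 2. Therefore the treewidth is 2.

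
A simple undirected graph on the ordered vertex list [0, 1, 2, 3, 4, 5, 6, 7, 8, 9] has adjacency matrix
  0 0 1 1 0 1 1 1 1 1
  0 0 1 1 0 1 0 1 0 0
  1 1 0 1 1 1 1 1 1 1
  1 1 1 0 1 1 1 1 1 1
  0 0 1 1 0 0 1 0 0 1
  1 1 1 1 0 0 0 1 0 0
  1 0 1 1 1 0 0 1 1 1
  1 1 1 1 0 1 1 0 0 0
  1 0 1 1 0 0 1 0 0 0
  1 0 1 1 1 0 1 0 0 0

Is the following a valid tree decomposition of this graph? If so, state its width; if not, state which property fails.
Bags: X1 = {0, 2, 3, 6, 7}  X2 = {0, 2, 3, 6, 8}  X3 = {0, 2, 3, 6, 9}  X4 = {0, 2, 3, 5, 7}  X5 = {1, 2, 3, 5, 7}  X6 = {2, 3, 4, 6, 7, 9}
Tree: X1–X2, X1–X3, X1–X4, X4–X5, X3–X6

No — bags containing vertex 7 are not connected in the tree.

A tree decomposition must satisfy three properties: every vertex lies in some bag; for every edge, both endpoints lie together in some bag; and for every vertex, the bags containing it form a connected subtree. Here bags containing vertex 7 are not connected in the tree, so the decomposition is invalid.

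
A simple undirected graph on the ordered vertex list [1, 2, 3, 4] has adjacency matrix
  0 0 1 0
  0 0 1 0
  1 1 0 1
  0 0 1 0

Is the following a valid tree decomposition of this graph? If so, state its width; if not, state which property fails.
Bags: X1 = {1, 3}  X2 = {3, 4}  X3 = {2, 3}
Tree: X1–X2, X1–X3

Yes; width 1.

Every vertex of G appears in some bag (union = {1, 2, 3, 4}); every edge is covered by a bag; and for each vertex v the set of bags containing v is connected in the bag tree. The decomposition is therefore valid. The largest bag has 2 vertices, so the width is 1.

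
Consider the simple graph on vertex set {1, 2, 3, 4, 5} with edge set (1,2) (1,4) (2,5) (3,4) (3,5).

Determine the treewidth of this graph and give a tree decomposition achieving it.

Each bag holds 3 vertices, so the decomposition has width 2, which upper-bounds the treewidth. The edges 3–5–2–1–4–3 form a cycle, so G is not a tree and its treewidth is at least 2. Combining the bounds, tw(G) = 2.

Treewidth 2.
One such decomposition:
Bags: B1 = {2, 3, 5}  B2 = {1, 2, 3}  B3 = {1, 3, 4}
Tree: B1–B2, B2–B3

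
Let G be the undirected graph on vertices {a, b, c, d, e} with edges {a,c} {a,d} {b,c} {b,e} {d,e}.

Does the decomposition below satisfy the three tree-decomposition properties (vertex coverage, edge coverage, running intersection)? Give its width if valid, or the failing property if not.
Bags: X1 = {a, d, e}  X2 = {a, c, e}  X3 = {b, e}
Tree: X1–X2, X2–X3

No — edge (c,b) lies in no bag.

A tree decomposition must satisfy three properties: every vertex lies in some bag; for every edge, both endpoints lie together in some bag; and for every vertex, the bags containing it form a connected subtree. Here edge (c,b) lies in no bag, so the decomposition is invalid.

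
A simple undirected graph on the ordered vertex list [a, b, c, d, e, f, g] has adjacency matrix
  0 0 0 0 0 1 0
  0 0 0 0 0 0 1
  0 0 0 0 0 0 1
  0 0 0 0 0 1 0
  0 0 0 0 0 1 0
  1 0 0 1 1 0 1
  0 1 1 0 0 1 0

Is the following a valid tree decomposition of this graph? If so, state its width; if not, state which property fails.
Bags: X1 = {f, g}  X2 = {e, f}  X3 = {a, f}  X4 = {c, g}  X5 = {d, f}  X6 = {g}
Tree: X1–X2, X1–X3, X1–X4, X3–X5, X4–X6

A tree decomposition must satisfy three properties: every vertex lies in some bag; for every edge, both endpoints lie together in some bag; and for every vertex, the bags containing it form a connected subtree. Here vertex b appears in no bag, so the decomposition is invalid.

No — vertex b appears in no bag.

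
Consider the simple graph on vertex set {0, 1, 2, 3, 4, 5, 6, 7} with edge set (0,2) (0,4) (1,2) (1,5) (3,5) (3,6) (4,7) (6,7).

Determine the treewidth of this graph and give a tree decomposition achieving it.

Every bag has size at most 3, so the width is 3 − 1 = 2 and tw(G) ≤ 2. The edges 5–1–2–0–4–7–6–3–5 form a cycle, so G is not a tree and its treewidth is at least 2. Therefore the treewidth is 2.

Treewidth 2.
Bags: B1 = {1, 2, 5}  B2 = {0, 2, 5}  B3 = {0, 4, 5}  B4 = {4, 5, 7}  B5 = {5, 6, 7}  B6 = {3, 5, 6}
Tree: B1–B2, B2–B3, B3–B4, B4–B5, B5–B6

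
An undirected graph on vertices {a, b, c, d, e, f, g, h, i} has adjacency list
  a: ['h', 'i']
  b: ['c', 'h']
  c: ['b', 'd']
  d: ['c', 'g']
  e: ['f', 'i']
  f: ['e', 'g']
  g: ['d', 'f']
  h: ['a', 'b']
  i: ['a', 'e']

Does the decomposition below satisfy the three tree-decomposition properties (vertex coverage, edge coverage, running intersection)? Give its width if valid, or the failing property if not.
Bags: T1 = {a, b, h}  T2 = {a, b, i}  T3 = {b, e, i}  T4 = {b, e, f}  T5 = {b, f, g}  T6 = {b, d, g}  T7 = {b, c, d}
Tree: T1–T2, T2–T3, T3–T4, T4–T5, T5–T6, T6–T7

Yes; width 2.

Checking the three conditions: (i) the bags cover all of {a, b, c, d, e, f, g, h, i}; (ii) for each edge, some bag contains both endpoints; (iii) the bags containing any fixed vertex form a subtree. All hold, so the decomposition is valid with width 3 − 1 = 2.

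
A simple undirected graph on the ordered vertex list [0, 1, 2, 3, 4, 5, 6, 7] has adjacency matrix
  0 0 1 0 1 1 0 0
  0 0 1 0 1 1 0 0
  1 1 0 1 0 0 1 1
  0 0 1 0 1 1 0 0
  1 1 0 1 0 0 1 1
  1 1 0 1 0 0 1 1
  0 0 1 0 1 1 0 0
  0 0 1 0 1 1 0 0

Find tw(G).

3

A width-3 tree decomposition is:
Bags: B1 = {2, 3, 4, 5}  B2 = {1, 2, 4, 5}  B3 = {2, 4, 5, 6}  B4 = {2, 4, 5, 7}  B5 = {0, 2, 4, 5}
Tree: B1–B2, B2–B3, B3–B4, B4–B5
The largest bag has 4 vertices, giving width 3; this decomposition certifies tw(G) ≤ 3. For the lower bound: the 4 vertex sets {3,5}, {1,2}, {4}, {6} are disjoint, each induces a connected subgraph, and every pair is joined by at least one edge of G. Contracting each set to a single vertex therefore yields K_{4} as a minor, and since treewidth is minor-monotone, tw(G) ≥ tw(K_{4}) = 3. Hence tw(G) = 3 exactly.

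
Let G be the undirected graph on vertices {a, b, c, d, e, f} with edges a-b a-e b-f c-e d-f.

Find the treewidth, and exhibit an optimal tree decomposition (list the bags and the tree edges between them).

Treewidth 1.
Bags: B1 = {d, f}  B2 = {b, f}  B3 = {a, b}  B4 = {a, e}  B5 = {c, e}
Tree: B1–B2, B2–B3, B3–B4, B4–B5

Each bag holds 2 vertices, so the decomposition has width 1, which upper-bounds the treewidth. Since G has at least one edge (e.g. d–f), it is not an edgeless graph, so tw(G) ≥ 1. Therefore the treewidth is 1.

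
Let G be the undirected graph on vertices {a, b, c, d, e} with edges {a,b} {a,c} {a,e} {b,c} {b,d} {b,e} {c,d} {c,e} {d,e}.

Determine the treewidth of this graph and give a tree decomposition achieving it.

Each bag holds 4 vertices, so the decomposition has width 3, which upper-bounds the treewidth. For the lower bound, the 4 vertices {b, c, d, e} are pairwise adjacent, and any tree decomposition puts a clique entirely inside one bag — forcing width ≥ 3. The upper and lower bounds meet at 3, so that is the treewidth.

Treewidth 3.
One optimal decomposition is:
Bags: B1 = {b, c, d, e}  B2 = {a, b, c, e}
Tree: B1–B2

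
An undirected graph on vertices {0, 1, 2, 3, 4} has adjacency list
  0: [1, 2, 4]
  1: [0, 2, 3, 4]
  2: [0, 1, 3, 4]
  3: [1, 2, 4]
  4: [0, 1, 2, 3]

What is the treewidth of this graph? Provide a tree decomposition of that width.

Treewidth 3.
Bags: B1 = {1, 2, 3, 4}  B2 = {0, 1, 2, 4}
Tree: B1–B2

Each bag holds 4 vertices, so the decomposition has width 3, which upper-bounds the treewidth. Conversely, {0, 1, 2, 4} is a clique of size 4, and the vertices of any clique must share a bag in every tree decomposition; so some bag has ≥ 4 vertices and tw(G) ≥ 3. The upper and lower bounds meet at 3, so that is the treewidth.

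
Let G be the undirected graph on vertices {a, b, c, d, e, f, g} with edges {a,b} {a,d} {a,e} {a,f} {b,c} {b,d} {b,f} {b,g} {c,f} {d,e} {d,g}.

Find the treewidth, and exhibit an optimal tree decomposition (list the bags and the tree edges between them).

Treewidth 2.
One optimal decomposition is:
Bags: B1 = {a, b, d}  B2 = {a, d, e}  B3 = {a, b, f}  B4 = {b, d, g}  B5 = {b, c, f}
Tree: B1–B2, B1–B3, B1–B4, B3–B5

Every bag has size at most 3, so the width is 3 − 1 = 2 and tw(G) ≤ 2. Conversely, {a, d, e} is a clique of size 3, and the vertices of any clique must share a bag in every tree decomposition; so some bag has ≥ 3 vertices and tw(G) ≥ 2. Combining the bounds, tw(G) = 2.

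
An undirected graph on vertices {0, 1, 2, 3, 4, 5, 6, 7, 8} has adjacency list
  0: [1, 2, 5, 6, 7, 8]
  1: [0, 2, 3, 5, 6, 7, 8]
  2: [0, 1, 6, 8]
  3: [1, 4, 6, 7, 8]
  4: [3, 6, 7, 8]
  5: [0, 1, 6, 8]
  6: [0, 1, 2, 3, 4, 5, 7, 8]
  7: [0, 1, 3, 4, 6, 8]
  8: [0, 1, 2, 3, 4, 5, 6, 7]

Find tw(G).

A width-4 tree decomposition is:
Bags: B1 = {0, 1, 6, 7, 8}  B2 = {1, 3, 6, 7, 8}  B3 = {0, 1, 2, 6, 8}  B4 = {3, 4, 6, 7, 8}  B5 = {0, 1, 5, 6, 8}
Tree: B1–B2, B1–B3, B2–B4, B1–B5
Each bag holds 5 vertices, so the decomposition has width 4, which upper-bounds the treewidth. Conversely, {0, 1, 2, 6, 8} is a clique of size 5, and the vertices of any clique must share a bag in every tree decomposition; so some bag has ≥ 5 vertices and tw(G) ≥ 4. Therefore the treewidth is 4.

4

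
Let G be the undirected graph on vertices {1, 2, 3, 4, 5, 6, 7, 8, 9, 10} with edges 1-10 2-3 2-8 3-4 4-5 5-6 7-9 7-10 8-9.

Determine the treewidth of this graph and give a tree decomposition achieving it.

Treewidth 1.
Bags: B1 = {1, 10}  B2 = {7, 10}  B3 = {7, 9}  B4 = {8, 9}  B5 = {2, 8}  B6 = {2, 3}  B7 = {3, 4}  B8 = {4, 5}  B9 = {5, 6}
Tree: B1–B2, B2–B3, B3–B4, B4–B5, B5–B6, B6–B7, B7–B8, B8–B9

The largest bag has 2 vertices, giving width 1; this decomposition certifies tw(G) ≤ 1. G has an edge, so its treewidth is at least 1. Combining the bounds, tw(G) = 1.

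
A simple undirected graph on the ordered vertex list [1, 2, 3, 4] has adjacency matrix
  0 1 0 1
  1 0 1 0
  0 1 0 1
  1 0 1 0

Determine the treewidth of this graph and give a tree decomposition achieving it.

Each bag holds 3 vertices, so the decomposition has width 2, which upper-bounds the treewidth. For the lower bound, G contains the cycle 2–3–4–1–2, so G is not a forest; only forests have treewidth ≤ 1, hence tw(G) ≥ 2. Hence tw(G) = 2 exactly.

Treewidth 2.
One optimal decomposition is:
Bags: B1 = {2, 3, 4}  B2 = {1, 2, 4}
Tree: B1–B2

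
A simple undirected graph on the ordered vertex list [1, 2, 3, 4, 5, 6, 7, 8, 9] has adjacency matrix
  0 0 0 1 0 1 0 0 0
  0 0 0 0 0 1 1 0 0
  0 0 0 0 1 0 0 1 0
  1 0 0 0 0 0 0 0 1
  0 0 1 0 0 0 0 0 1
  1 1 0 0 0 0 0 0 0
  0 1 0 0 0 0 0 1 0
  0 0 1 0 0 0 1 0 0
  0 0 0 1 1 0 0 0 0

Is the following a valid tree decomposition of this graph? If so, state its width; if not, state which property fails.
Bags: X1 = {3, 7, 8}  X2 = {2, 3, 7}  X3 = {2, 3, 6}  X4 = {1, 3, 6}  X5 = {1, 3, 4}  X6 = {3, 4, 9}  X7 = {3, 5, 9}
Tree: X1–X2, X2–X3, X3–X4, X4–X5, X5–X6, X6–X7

Vertex coverage: the bags together contain {1, 2, 3, 4, 5, 6, 7, 8, 9}, the full vertex set. Edge coverage: each edge of G has both endpoints in at least one bag. Running intersection: for every vertex, the bags containing it form a connected subtree. All three properties hold, so this is a valid tree decomposition of width max|bag| − 1 = 2, and hence tw(G) ≤ 2.

Yes; width 2.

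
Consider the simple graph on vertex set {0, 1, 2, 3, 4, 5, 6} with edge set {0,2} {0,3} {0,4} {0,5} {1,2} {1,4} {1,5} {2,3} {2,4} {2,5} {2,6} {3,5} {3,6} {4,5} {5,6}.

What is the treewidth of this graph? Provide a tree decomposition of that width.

Treewidth 3.
Bags: B1 = {2, 3, 5, 6}  B2 = {0, 2, 3, 5}  B3 = {0, 2, 4, 5}  B4 = {1, 2, 4, 5}
Tree: B1–B2, B2–B3, B3–B4

Each bag holds 4 vertices, so the decomposition has width 3, which upper-bounds the treewidth. Conversely, {0, 2, 3, 5} is a clique of size 4, and the vertices of any clique must share a bag in every tree decomposition; so some bag has ≥ 4 vertices and tw(G) ≥ 3. Hence tw(G) = 3 exactly.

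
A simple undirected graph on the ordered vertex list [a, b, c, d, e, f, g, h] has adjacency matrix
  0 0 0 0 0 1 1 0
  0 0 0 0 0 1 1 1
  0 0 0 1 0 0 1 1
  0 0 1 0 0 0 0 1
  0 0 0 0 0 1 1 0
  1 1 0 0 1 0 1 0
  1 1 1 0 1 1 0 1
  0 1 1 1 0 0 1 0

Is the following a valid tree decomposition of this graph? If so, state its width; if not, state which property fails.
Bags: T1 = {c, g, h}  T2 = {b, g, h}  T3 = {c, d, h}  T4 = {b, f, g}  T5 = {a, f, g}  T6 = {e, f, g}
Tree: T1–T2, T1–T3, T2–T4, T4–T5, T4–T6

Every vertex of G appears in some bag (union = {a, b, c, d, e, f, g, h}); every edge is covered by a bag; and for each vertex v the set of bags containing v is connected in the bag tree. The decomposition is therefore valid. The largest bag has 3 vertices, so the width is 2.

Yes; width 2.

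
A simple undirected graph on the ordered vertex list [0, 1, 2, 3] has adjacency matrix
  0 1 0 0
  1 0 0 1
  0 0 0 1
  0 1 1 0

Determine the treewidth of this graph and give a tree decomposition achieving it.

Each bag holds 2 vertices, so the decomposition has width 1, which upper-bounds the treewidth. Any graph with an edge has treewidth ≥ 1, and G has the edge 2–3. Combining the bounds, tw(G) = 1.

Treewidth 1.
One such decomposition:
Bags: B1 = {2, 3}  B2 = {1, 3}  B3 = {0, 1}
Tree: B1–B2, B2–B3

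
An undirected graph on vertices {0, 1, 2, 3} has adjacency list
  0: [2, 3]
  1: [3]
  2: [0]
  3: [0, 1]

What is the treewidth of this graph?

A width-1 tree decomposition is:
Bags: B1 = {0, 3}  B2 = {1, 3}  B3 = {0, 2}
Tree: B1–B2, B1–B3
Each bag holds 2 vertices, so the decomposition has width 1, which upper-bounds the treewidth. Any graph with an edge has treewidth ≥ 1, and G has the edge 0–3. Combining the bounds, tw(G) = 1.

1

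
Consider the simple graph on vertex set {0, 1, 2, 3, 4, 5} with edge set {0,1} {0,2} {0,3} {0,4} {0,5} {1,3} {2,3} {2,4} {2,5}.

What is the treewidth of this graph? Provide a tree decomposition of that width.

Treewidth 2.
Bags: B1 = {0, 2, 3}  B2 = {0, 2, 5}  B3 = {0, 1, 3}  B4 = {0, 2, 4}
Tree: B1–B2, B1–B3, B2–B4

Each bag holds 3 vertices, so the decomposition has width 2, which upper-bounds the treewidth. Conversely, {0, 1, 3} is a clique of size 3, and the vertices of any clique must share a bag in every tree decomposition; so some bag has ≥ 3 vertices and tw(G) ≥ 2. Therefore the treewidth is 2.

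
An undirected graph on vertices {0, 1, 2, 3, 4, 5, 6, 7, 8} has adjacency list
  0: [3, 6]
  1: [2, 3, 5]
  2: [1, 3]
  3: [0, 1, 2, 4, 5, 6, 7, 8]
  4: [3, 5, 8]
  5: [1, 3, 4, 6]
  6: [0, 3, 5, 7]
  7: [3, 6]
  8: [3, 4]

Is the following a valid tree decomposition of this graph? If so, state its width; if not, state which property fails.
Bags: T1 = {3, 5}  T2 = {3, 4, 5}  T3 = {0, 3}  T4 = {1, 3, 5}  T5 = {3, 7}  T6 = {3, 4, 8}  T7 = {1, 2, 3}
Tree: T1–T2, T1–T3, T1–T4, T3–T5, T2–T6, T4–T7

No — vertex 6 appears in no bag.

A tree decomposition must satisfy three properties: every vertex lies in some bag; for every edge, both endpoints lie together in some bag; and for every vertex, the bags containing it form a connected subtree. Here vertex 6 appears in no bag, so the decomposition is invalid.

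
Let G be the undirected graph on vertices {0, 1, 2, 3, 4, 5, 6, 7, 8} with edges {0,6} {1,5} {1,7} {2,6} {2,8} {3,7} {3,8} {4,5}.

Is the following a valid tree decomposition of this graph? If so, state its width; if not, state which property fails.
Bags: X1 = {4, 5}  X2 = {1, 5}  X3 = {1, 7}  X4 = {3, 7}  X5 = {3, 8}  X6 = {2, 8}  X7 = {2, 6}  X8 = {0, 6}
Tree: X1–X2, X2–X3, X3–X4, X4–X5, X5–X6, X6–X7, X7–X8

Checking the three conditions: (i) the bags cover all of {0, 1, 2, 3, 4, 5, 6, 7, 8}; (ii) for each edge, some bag contains both endpoints; (iii) the bags containing any fixed vertex form a subtree. All hold, so the decomposition is valid with width 2 − 1 = 1.

Yes; width 1.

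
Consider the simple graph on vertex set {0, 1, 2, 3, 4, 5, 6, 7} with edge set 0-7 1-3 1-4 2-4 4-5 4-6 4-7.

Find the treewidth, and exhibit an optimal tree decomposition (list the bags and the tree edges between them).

Treewidth 1.
One such decomposition:
Bags: B1 = {4, 6}  B2 = {2, 4}  B3 = {4, 5}  B4 = {1, 4}  B5 = {4, 7}  B6 = {0, 7}  B7 = {1, 3}
Tree: B1–B2, B2–B3, B3–B4, B2–B5, B5–B6, B4–B7

The largest bag has 2 vertices, giving width 1; this decomposition certifies tw(G) ≤ 1. Any graph with an edge has treewidth ≥ 1, and G has the edge 6–4. Combining the bounds, tw(G) = 1.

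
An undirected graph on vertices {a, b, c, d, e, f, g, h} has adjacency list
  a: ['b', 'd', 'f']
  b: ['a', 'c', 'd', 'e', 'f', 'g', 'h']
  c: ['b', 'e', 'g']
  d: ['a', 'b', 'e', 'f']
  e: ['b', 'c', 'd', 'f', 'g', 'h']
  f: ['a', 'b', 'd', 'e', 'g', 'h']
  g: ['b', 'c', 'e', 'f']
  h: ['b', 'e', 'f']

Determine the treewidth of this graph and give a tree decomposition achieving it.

Treewidth 3.
One optimal decomposition is:
Bags: B1 = {b, d, e, f}  B2 = {b, e, f, g}  B3 = {b, c, e, g}  B4 = {a, b, d, f}  B5 = {b, e, f, h}
Tree: B1–B2, B2–B3, B1–B4, B2–B5

Each bag holds 4 vertices, so the decomposition has width 3, which upper-bounds the treewidth. Conversely, {b, c, e, g} is a clique of size 4, and the vertices of any clique must share a bag in every tree decomposition; so some bag has ≥ 4 vertices and tw(G) ≥ 3. Therefore the treewidth is 3.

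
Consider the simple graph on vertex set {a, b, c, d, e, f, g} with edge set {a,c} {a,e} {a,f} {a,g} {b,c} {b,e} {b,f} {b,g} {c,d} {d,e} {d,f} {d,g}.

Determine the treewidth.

A width-3 tree decomposition is:
Bags: B1 = {a, b, d, e}  B2 = {a, b, c, d}  B3 = {a, b, d, g}  B4 = {a, b, d, f}
Tree: B1–B2, B2–B3, B3–B4
Each bag holds 4 vertices, so the decomposition has width 3, which upper-bounds the treewidth. For the lower bound: the 4 vertex sets {b,e}, {a,c}, {d}, {g} are disjoint, each induces a connected subgraph, and every pair is joined by at least one edge of G. Contracting each set to a single vertex therefore yields K_{4} as a minor, and since treewidth is minor-monotone, tw(G) ≥ tw(K_{4}) = 3. Combining the bounds, tw(G) = 3.

3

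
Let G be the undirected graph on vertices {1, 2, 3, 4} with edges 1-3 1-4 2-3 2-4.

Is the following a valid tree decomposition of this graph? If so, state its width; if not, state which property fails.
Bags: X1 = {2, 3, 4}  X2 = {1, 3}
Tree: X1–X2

No — edge (4,1) lies in no bag.

A tree decomposition must satisfy three properties: every vertex lies in some bag; for every edge, both endpoints lie together in some bag; and for every vertex, the bags containing it form a connected subtree. Here edge (4,1) lies in no bag, so the decomposition is invalid.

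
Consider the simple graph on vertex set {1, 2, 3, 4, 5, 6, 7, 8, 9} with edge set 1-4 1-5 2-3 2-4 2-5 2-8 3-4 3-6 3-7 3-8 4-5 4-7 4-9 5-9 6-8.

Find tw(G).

2

A width-2 tree decomposition is:
Bags: B1 = {2, 3, 4}  B2 = {2, 3, 8}  B3 = {2, 4, 5}  B4 = {4, 5, 9}  B5 = {3, 4, 7}  B6 = {3, 6, 8}  B7 = {1, 4, 5}
Tree: B1–B2, B1–B3, B3–B4, B1–B5, B2–B6, B4–B7
The largest bag has 3 vertices, giving width 2; this decomposition certifies tw(G) ≤ 2. Conversely, {2, 3, 8} is a clique of size 3, and the vertices of any clique must share a bag in every tree decomposition; so some bag has ≥ 3 vertices and tw(G) ≥ 2. The upper and lower bounds meet at 2, so that is the treewidth.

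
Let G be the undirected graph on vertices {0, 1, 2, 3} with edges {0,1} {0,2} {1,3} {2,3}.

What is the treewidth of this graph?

A width-2 tree decomposition is:
Bags: B1 = {1, 2, 3}  B2 = {0, 1, 2}
Tree: B1–B2
Every bag has size at most 3, so the width is 3 − 1 = 2 and tw(G) ≤ 2. The edges 1–3–2–0–1 form a cycle, so G is not a tree and its treewidth is at least 2. Therefore the treewidth is 2.

2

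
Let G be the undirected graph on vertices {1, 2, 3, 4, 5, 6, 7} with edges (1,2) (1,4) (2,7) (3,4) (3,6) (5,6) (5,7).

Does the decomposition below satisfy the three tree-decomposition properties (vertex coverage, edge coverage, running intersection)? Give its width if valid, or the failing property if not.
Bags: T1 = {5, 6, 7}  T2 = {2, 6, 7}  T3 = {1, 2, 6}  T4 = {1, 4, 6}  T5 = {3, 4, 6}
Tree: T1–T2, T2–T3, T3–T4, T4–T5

Yes; width 2.

Every vertex of G appears in some bag (union = {1, 2, 3, 4, 5, 6, 7}); every edge is covered by a bag; and for each vertex v the set of bags containing v is connected in the bag tree. The decomposition is therefore valid. The largest bag has 3 vertices, so the width is 2.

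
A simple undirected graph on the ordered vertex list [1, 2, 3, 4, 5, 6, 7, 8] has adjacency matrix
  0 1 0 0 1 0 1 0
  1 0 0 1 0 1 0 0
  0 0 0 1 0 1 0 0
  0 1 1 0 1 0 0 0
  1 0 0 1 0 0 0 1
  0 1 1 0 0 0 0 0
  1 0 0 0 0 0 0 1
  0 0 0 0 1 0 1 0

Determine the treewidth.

A width-2 tree decomposition is:
Bags: B1 = {2, 3, 6}  B2 = {2, 3, 4}  B3 = {1, 2, 4}  B4 = {1, 4, 5}  B5 = {1, 5, 7}  B6 = {5, 7, 8}
Tree: B1–B2, B2–B3, B3–B4, B4–B5, B5–B6
Every bag has size at most 3, so the width is 3 − 1 = 2 and tw(G) ≤ 2. The edges 6–3–4–2–6 form a cycle, so G is not a tree and its treewidth is at least 2. Combining the bounds, tw(G) = 2.

2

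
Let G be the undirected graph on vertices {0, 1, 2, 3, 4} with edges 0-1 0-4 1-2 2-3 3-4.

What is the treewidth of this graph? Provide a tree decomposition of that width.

Treewidth 2.
One optimal decomposition is:
Bags: B1 = {1, 2, 3}  B2 = {0, 1, 3}  B3 = {0, 3, 4}
Tree: B1–B2, B2–B3

Every bag has size at most 3, so the width is 3 − 1 = 2 and tw(G) ≤ 2. The edges 3–2–1–0–4–3 form a cycle, so G is not a tree and its treewidth is at least 2. Therefore the treewidth is 2.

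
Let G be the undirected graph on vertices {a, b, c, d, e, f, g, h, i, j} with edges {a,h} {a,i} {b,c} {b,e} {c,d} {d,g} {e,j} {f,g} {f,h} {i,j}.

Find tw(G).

A width-2 tree decomposition is:
Bags: B1 = {c, d, g}  B2 = {b, c, g}  B3 = {b, e, g}  B4 = {e, g, j}  B5 = {g, i, j}  B6 = {a, g, i}  B7 = {a, g, h}  B8 = {f, g, h}
Tree: B1–B2, B2–B3, B3–B4, B4–B5, B5–B6, B6–B7, B7–B8
Every bag has size at most 3, so the width is 3 − 1 = 2 and tw(G) ≤ 2. For the lower bound, G contains the cycle g–d–c–b–e–j–i–a–h–f–g, so G is not a forest; only forests have treewidth ≤ 1, hence tw(G) ≥ 2. The upper and lower bounds meet at 2, so that is the treewidth.

2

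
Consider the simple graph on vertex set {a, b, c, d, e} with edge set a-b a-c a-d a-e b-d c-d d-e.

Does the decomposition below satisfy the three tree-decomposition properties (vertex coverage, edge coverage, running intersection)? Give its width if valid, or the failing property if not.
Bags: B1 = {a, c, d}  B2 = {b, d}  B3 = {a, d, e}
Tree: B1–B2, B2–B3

No — edge (a,b) lies in no bag.

A tree decomposition must satisfy three properties: every vertex lies in some bag; for every edge, both endpoints lie together in some bag; and for every vertex, the bags containing it form a connected subtree. Here edge (a,b) lies in no bag, so the decomposition is invalid.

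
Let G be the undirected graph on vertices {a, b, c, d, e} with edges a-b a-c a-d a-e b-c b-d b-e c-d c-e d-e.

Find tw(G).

4

A width-4 tree decomposition is:
Bags: B1 = {a, b, c, d, e}
Tree: (single bag)
A single bag containing all 5 vertices is trivially a valid decomposition of width 4. For the lower bound, the 5 vertices {a, b, c, d, e} are pairwise adjacent, and any tree decomposition puts a clique entirely inside one bag — forcing width ≥ 4. Hence tw(G) = 4 exactly.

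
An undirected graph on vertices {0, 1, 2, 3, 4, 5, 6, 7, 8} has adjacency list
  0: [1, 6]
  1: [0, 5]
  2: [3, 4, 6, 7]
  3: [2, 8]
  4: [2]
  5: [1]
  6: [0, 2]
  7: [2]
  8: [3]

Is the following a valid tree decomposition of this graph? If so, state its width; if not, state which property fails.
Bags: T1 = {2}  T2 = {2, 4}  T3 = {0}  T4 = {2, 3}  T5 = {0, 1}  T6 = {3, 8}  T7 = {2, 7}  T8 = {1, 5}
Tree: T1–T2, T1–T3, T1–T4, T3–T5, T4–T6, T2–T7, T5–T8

A tree decomposition must satisfy three properties: every vertex lies in some bag; for every edge, both endpoints lie together in some bag; and for every vertex, the bags containing it form a connected subtree. Here vertex 6 appears in no bag, so the decomposition is invalid.

No — vertex 6 appears in no bag.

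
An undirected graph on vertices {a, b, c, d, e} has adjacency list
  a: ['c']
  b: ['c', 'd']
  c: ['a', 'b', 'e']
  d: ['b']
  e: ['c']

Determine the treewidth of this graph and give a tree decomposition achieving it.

Treewidth 1.
Bags: B1 = {b, d}  B2 = {b, c}  B3 = {a, c}  B4 = {c, e}
Tree: B1–B2, B2–B3, B3–B4

Each bag holds 2 vertices, so the decomposition has width 1, which upper-bounds the treewidth. G has an edge, so its treewidth is at least 1. The upper and lower bounds meet at 1, so that is the treewidth.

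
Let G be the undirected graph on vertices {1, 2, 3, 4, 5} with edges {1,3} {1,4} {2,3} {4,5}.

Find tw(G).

A width-1 tree decomposition is:
Bags: B1 = {1, 3}  B2 = {2, 3}  B3 = {1, 4}  B4 = {4, 5}
Tree: B1–B2, B1–B3, B3–B4
Every bag has size at most 2, so the width is 2 − 1 = 1 and tw(G) ≤ 1. G has an edge, so its treewidth is at least 1. Therefore the treewidth is 1.

1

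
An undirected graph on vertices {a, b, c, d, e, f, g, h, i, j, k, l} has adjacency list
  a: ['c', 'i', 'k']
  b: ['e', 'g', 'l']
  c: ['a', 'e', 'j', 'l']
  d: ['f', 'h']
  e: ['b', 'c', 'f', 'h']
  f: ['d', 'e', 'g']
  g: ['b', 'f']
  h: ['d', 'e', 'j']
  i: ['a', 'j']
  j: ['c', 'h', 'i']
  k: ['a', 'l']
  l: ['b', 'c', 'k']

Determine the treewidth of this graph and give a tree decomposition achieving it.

Treewidth 3.
One optimal decomposition is:
Bags: B1 = {a, i, j, k}  B2 = {a, c, j, k}  B3 = {c, j, k, l}  B4 = {c, h, j, l}  B5 = {c, e, h, l}  B6 = {b, e, h, l}  B7 = {b, d, e, h}  B8 = {b, d, e, f}  B9 = {b, d, f, g}
Tree: B1–B2, B2–B3, B3–B4, B4–B5, B5–B6, B6–B7, B7–B8, B8–B9

Each bag holds 4 vertices, so the decomposition has width 3, which upper-bounds the treewidth. For the lower bound: the 4 vertex sets {a,i,k}, {j}, {c}, {b,e,h,l} are disjoint, each induces a connected subgraph, and every pair is joined by at least one edge of G. Contracting each set to a single vertex therefore yields K_{4} as a minor, and since treewidth is minor-monotone, tw(G) ≥ tw(K_{4}) = 3. Hence tw(G) = 3 exactly.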